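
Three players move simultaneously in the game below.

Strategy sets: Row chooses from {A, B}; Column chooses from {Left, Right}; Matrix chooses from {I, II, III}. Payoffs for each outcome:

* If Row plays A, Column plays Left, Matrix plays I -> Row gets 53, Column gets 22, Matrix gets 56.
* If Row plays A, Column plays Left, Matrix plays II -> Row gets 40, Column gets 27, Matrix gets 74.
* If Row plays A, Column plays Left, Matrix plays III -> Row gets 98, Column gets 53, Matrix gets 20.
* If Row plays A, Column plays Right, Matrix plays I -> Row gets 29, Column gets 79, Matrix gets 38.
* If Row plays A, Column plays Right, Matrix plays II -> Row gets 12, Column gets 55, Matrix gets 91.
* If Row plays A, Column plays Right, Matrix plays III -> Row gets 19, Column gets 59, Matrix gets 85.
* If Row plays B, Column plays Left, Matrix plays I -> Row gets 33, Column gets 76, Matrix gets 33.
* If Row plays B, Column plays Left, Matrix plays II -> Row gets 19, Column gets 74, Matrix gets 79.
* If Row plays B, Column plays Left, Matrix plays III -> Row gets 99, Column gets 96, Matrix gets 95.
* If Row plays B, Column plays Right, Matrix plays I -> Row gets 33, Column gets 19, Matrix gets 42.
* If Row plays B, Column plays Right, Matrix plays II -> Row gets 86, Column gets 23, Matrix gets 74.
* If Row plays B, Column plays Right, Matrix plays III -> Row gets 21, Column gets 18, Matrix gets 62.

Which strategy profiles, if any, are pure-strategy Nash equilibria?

The unique pure-strategy Nash equilibrium is (B, Left, III).

Mark each player's best response to every combination of opponents' strategies; a profile where every player is best-responding is a pure Nash equilibrium.
Row against (Left, I): payoffs 53, 33 → best response A.
Row against (Left, II): payoffs 40, 19 → best response A.
Row against (Left, III): payoffs 98, 99 → best response B.
Row against (Right, I): payoffs 29, 33 → best response B.
Row against (Right, II): payoffs 12, 86 → best response B.
Row against (Right, III): payoffs 19, 21 → best response B.
Column against (A, I): payoffs 22, 79 → best response Right.
Column against (A, II): payoffs 27, 55 → best response Right.
Column against (A, III): payoffs 53, 59 → best response Right.
Column against (B, I): payoffs 76, 19 → best response Left.
Column against (B, II): payoffs 74, 23 → best response Left.
Column against (B, III): payoffs 96, 18 → best response Left.
Matrix against (A, Left): payoffs 56, 74, 20 → best response II.
Matrix against (A, Right): payoffs 38, 91, 85 → best response II.
Matrix against (B, Left): payoffs 33, 79, 95 → best response III.
Matrix against (B, Right): payoffs 42, 74, 62 → best response II.
Mutual best responses: (B, Left, III).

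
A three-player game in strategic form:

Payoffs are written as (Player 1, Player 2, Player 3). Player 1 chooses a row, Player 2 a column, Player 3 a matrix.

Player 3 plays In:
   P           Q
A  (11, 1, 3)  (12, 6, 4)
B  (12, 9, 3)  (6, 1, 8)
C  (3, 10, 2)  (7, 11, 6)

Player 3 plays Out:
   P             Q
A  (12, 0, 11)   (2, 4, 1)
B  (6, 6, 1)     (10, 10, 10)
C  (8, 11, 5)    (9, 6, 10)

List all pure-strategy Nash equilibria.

Pure-strategy Nash equilibria: (A, Q, In) and (B, P, In) and (B, Q, Out)

Check each profile: it is a Nash equilibrium iff no player can strictly gain by switching unilaterally.
(A, P, In): Player 1 can switch to B (11 → 12). Not NE.
(A, P, Out): Player 2 can switch to Q (0 → 4). Not NE.
(A, Q, In): Player 1 gets 12, best alternative 7; Player 2 gets 6, best alternative 1; Player 3 gets 4, best alternative 1. No profitable deviation — NE.
(A, Q, Out): Player 1 can switch to B (2 → 10). Not NE.
(B, P, In): Player 1 gets 12, best alternative 11; Player 2 gets 9, best alternative 1; Player 3 gets 3, best alternative 1. No profitable deviation — NE.
(B, P, Out): Player 1 can switch to A (6 → 12). Not NE.
(B, Q, In): Player 1 can switch to A (6 → 12). Not NE.
(B, Q, Out): Player 1 gets 10, best alternative 9; Player 2 gets 10, best alternative 6; Player 3 gets 10, best alternative 8. No profitable deviation — NE.
(C, P, In): Player 1 can switch to A (3 → 11). Not NE.
(C, P, Out): Player 1 can switch to A (8 → 12). Not NE.
(C, Q, In): Player 1 can switch to A (7 → 12). Not NE.
(The remaining 1 profile has a profitable deviation by the same check.)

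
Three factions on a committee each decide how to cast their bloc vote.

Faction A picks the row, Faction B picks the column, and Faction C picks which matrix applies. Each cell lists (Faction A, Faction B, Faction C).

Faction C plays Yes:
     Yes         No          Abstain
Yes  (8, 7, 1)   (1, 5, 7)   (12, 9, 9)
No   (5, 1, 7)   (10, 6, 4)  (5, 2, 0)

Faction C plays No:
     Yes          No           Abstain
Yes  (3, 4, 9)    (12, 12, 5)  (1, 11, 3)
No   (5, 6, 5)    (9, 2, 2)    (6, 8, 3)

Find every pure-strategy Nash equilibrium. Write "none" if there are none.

Mark each player's best response to every combination of opponents' strategies; a profile where every player is best-responding is a pure Nash equilibrium.
Faction A against (Yes, Yes): payoffs 8, 5 → best response Yes.
Faction A against (Yes, No): payoffs 3, 5 → best response No.
Faction A against (No, Yes): payoffs 1, 10 → best response No.
Faction A against (No, No): payoffs 12, 9 → best response Yes.
Faction A against (Abstain, Yes): payoffs 12, 5 → best response Yes.
Faction A against (Abstain, No): payoffs 1, 6 → best response No.
Faction B against (Yes, Yes): payoffs 7, 5, 9 → best response Abstain.
Faction B against (Yes, No): payoffs 4, 12, 11 → best response No.
Faction B against (No, Yes): payoffs 1, 6, 2 → best response No.
Faction B against (No, No): payoffs 6, 2, 8 → best response Abstain.
Faction C against (Yes, Yes): payoffs 1, 9 → best response No.
Faction C against (Yes, No): payoffs 7, 5 → best response Yes.
Faction C against (Yes, Abstain): payoffs 9, 3 → best response Yes.
Faction C against (No, Yes): payoffs 7, 5 → best response Yes.
Faction C against (No, No): payoffs 4, 2 → best response Yes.
Faction C against (No, Abstain): payoffs 0, 3 → best response No.
Mutual best responses: (Yes, Abstain, Yes); (No, No, Yes); (No, Abstain, No).

(Yes, Abstain, Yes), (No, No, Yes), (No, Abstain, No)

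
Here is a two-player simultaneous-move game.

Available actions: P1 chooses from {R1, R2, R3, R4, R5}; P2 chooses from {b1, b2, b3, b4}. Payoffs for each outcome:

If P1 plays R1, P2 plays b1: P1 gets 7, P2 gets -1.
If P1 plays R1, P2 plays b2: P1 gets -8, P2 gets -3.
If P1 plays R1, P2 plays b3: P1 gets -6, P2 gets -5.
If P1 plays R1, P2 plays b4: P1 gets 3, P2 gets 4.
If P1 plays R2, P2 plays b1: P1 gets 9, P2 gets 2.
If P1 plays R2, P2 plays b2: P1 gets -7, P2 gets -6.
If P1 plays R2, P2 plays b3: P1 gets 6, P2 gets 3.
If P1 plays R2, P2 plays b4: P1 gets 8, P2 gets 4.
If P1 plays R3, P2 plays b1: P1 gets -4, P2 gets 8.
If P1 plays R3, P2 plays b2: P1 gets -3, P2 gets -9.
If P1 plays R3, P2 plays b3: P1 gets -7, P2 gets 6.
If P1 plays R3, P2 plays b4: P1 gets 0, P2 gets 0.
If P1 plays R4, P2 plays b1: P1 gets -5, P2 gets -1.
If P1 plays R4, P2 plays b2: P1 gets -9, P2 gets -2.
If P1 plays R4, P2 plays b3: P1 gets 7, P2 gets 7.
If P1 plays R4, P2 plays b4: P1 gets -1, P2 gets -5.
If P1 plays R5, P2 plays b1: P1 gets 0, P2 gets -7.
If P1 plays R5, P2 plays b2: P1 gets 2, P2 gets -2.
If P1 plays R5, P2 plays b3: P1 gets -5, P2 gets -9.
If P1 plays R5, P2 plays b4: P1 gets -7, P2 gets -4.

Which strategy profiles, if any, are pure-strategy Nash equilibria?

(R1, b1): P1 can switch to R2 (7 → 9). Not NE.
(R1, b2): P1 can switch to R2 (-8 → -7). Not NE.
(R1, b3): P1 can switch to R2 (-6 → 6). Not NE.
(R1, b4): P1 can switch to R2 (3 → 8). Not NE.
(R2, b1): P2 can switch to b3 (2 → 3). Not NE.
(R2, b2): P1 can switch to R3 (-7 → -3). Not NE.
(R2, b3): P1 can switch to R4 (6 → 7). Not NE.
(R2, b4): P1 gets 8, best alternative 3; P2 gets 4, best alternative 3. No profitable deviation — NE.
(R3, b1): P1 can switch to R1 (-4 → 7). Not NE.
(R4, b3): P1 gets 7, best alternative 6; P2 gets 7, best alternative -1. No profitable deviation — NE.
(R5, b2): P1 gets 2, best alternative -3; P2 gets -2, best alternative -4. No profitable deviation — NE.
(The remaining 9 profiles each have a profitable deviation by the same check.)

Pure-strategy Nash equilibria: (R2, b4), (R4, b3), (R5, b2)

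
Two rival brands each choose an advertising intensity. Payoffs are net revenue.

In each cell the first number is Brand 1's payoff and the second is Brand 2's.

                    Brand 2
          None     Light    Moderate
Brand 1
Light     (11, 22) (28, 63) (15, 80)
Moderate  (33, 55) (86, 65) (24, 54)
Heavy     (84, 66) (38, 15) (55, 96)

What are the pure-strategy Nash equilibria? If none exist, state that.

Mark each player's best response to every combination of opponents' strategies; a profile where every player is best-responding is a pure Nash equilibrium.
Brand 1 against None: payoffs 11, 33, 84 → best response Heavy.
Brand 1 against Light: payoffs 28, 86, 38 → best response Moderate.
Brand 1 against Moderate: payoffs 15, 24, 55 → best response Heavy.
Brand 2 against Light: payoffs 22, 63, 80 → best response Moderate.
Brand 2 against Moderate: payoffs 55, 65, 54 → best response Light.
Brand 2 against Heavy: payoffs 66, 15, 96 → best response Moderate.
Mutual best responses: (Moderate, Light); (Heavy, Moderate).

The pure Nash equilibria are (Moderate, Light), (Heavy, Moderate).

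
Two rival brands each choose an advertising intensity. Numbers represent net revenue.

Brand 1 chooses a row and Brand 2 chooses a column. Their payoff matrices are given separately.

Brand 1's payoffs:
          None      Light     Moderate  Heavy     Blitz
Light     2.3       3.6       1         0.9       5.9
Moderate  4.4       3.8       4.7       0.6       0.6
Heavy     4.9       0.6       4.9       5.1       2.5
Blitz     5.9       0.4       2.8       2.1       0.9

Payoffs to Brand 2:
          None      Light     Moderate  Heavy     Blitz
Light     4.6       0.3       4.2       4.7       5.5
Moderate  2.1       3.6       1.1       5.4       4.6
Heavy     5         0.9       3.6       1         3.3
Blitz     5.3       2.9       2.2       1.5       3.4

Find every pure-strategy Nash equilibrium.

(Light, None): Brand 1 can switch to Moderate (2.3 → 4.4). Not NE.
(Light, Light): Brand 1 can switch to Moderate (3.6 → 3.8). Not NE.
(Light, Moderate): Brand 1 can switch to Moderate (1 → 4.7). Not NE.
(Light, Heavy): Brand 1 can switch to Heavy (0.9 → 5.1). Not NE.
(Light, Blitz): Brand 1 gets 5.9, best alternative 2.5; Brand 2 gets 5.5, best alternative 4.7. No profitable deviation — NE.
(Moderate, None): Brand 1 can switch to Heavy (4.4 → 4.9). Not NE.
(Moderate, Light): Brand 2 can switch to Heavy (3.6 → 5.4). Not NE.
(Moderate, Moderate): Brand 1 can switch to Heavy (4.7 → 4.9). Not NE.
(Moderate, Heavy): Brand 1 can switch to Light (0.6 → 0.9). Not NE.
(Moderate, Blitz): Brand 1 can switch to Light (0.6 → 5.9). Not NE.
(Heavy, None): Brand 1 can switch to Blitz (4.9 → 5.9). Not NE.
(Heavy, Light): Brand 1 can switch to Light (0.6 → 3.6). Not NE.
(Heavy, Moderate): Brand 2 can switch to None (3.6 → 5). Not NE.
(Blitz, None): Brand 1 gets 5.9, best alternative 4.9; Brand 2 gets 5.3, best alternative 3.4. No profitable deviation — NE.
(The remaining 6 profiles each have a profitable deviation by the same check.)

Pure-strategy Nash equilibria: (Light, Blitz) and (Blitz, None)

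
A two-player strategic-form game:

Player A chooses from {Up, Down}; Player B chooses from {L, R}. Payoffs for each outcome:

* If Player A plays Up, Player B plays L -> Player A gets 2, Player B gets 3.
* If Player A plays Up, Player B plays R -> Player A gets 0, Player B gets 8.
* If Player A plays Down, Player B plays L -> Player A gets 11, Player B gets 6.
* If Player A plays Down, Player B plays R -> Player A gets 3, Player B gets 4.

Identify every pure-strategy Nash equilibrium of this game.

Player A against L: payoffs 2, 11 → best response Down.
Player A against R: payoffs 0, 3 → best response Down.
Player B against Up: payoffs 3, 8 → best response R.
Player B against Down: payoffs 6, 4 → best response L.
Mutual best responses: (Down, L).

Pure NE: (Down, L)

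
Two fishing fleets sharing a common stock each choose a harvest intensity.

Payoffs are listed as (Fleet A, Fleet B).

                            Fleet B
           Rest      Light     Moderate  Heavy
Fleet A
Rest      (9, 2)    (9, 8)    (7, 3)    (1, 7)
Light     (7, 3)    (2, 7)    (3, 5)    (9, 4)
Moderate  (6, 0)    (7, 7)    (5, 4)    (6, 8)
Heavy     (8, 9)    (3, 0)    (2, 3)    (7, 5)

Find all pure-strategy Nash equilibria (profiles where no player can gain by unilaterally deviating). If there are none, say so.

The unique pure-strategy Nash equilibrium is (Rest, Light).

(Rest, Rest): Fleet B can switch to Light (2 → 8). Not NE.
(Rest, Light): Fleet A gets 9, best alternative 7; Fleet B gets 8, best alternative 7. No profitable deviation — NE.
(Rest, Moderate): Fleet B can switch to Light (3 → 8). Not NE.
(Rest, Heavy): Fleet A can switch to Light (1 → 9). Not NE.
(Light, Rest): Fleet A can switch to Rest (7 → 9). Not NE.
(Light, Light): Fleet A can switch to Rest (2 → 9). Not NE.
(Light, Moderate): Fleet A can switch to Rest (3 → 7). Not NE.
(Light, Heavy): Fleet B can switch to Light (4 → 7). Not NE.
(Moderate, Rest): Fleet A can switch to Rest (6 → 9). Not NE.
(Moderate, Light): Fleet A can switch to Rest (7 → 9). Not NE.
(Moderate, Moderate): Fleet A can switch to Rest (5 → 7). Not NE.
(The remaining 5 profiles each have a profitable deviation by the same check.)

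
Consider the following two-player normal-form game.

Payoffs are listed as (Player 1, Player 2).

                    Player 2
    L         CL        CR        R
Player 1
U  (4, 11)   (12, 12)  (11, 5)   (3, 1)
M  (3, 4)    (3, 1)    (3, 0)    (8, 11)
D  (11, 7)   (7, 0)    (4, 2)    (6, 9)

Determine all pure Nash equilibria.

(U, L): Player 1 can switch to D (4 → 11). Not NE.
(U, CL): Player 1 gets 12, best alternative 7; Player 2 gets 12, best alternative 11. No profitable deviation — NE.
(U, CR): Player 2 can switch to L (5 → 11). Not NE.
(U, R): Player 1 can switch to M (3 → 8). Not NE.
(M, L): Player 1 can switch to U (3 → 4). Not NE.
(M, CL): Player 1 can switch to U (3 → 12). Not NE.
(M, CR): Player 1 can switch to U (3 → 11). Not NE.
(M, R): Player 1 gets 8, best alternative 6; Player 2 gets 11, best alternative 4. No profitable deviation — NE.
(D, L): Player 2 can switch to R (7 → 9). Not NE.
(D, CL): Player 1 can switch to U (7 → 12). Not NE.
(The remaining 2 profiles each have a profitable deviation by the same check.)

The pure Nash equilibria are (U, CL), (M, R).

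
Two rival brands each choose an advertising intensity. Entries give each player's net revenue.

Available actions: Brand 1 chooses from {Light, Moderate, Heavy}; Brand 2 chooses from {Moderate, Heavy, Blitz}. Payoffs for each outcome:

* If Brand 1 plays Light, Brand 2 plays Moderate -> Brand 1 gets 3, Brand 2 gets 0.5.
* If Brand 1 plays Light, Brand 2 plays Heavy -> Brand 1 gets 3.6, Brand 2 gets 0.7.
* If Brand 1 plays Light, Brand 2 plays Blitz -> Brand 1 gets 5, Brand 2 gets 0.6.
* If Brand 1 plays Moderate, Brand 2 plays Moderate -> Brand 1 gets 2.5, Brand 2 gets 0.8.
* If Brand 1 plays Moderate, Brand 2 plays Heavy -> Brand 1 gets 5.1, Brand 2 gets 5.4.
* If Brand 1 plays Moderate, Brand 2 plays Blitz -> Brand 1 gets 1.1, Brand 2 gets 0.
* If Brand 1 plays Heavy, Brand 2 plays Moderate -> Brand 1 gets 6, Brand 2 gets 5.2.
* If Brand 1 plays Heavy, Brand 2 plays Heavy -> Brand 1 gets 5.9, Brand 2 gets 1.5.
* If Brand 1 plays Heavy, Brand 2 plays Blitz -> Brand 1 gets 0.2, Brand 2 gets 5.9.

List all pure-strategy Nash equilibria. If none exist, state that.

For each player, find the best response to each opponent profile; mutual best responses are the pure NE.
Brand 1 against Moderate: payoffs 3, 2.5, 6 → best response Heavy.
Brand 1 against Heavy: payoffs 3.6, 5.1, 5.9 → best response Heavy.
Brand 1 against Blitz: payoffs 5, 1.1, 0.2 → best response Light.
Brand 2 against Light: payoffs 0.5, 0.7, 0.6 → best response Heavy.
Brand 2 against Moderate: payoffs 0.8, 5.4, 0 → best response Heavy.
Brand 2 against Heavy: payoffs 5.2, 1.5, 5.9 → best response Blitz.
No profile is a mutual best response for all players.

none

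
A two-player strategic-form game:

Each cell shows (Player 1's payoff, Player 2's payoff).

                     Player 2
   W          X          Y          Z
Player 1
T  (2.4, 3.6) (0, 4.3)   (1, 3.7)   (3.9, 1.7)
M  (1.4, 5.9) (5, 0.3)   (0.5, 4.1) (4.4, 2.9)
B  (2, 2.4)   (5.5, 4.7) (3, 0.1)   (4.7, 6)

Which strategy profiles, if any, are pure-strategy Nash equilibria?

Pure NE: (B, Z)

(T, W): Player 2 can switch to X (3.6 → 4.3). Not NE.
(T, X): Player 1 can switch to M (0 → 5). Not NE.
(T, Y): Player 1 can switch to B (1 → 3). Not NE.
(T, Z): Player 1 can switch to M (3.9 → 4.4). Not NE.
(M, W): Player 1 can switch to T (1.4 → 2.4). Not NE.
(M, X): Player 1 can switch to B (5 → 5.5). Not NE.
(M, Y): Player 1 can switch to T (0.5 → 1). Not NE.
(M, Z): Player 1 can switch to B (4.4 → 4.7). Not NE.
(B, W): Player 1 can switch to T (2 → 2.4). Not NE.
(B, X): Player 2 can switch to Z (4.7 → 6). Not NE.
(B, Z): Player 1 gets 4.7, best alternative 4.4; Player 2 gets 6, best alternative 4.7. No profitable deviation — NE.
(The remaining 1 profile has a profitable deviation by the same check.)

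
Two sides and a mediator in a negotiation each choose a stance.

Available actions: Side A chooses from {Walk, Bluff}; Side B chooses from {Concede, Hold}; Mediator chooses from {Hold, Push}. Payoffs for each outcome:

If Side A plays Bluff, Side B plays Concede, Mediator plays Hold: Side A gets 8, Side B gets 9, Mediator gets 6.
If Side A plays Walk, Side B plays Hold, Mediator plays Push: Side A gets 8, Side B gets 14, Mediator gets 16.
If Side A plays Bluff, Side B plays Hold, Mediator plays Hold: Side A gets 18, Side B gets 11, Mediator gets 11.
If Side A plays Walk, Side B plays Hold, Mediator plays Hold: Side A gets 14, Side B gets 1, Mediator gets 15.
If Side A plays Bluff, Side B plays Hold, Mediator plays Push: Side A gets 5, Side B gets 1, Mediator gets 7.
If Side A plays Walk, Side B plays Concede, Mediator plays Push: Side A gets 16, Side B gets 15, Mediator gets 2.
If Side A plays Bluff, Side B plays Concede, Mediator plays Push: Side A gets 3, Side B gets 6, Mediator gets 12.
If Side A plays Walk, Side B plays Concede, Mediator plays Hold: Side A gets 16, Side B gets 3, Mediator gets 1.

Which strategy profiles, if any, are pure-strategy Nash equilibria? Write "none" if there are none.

The pure Nash equilibria are (Walk, Concede, Push) and (Bluff, Hold, Hold).

Mark each player's best response to every combination of opponents' strategies; a profile where every player is best-responding is a pure Nash equilibrium.
Side A against (Concede, Hold): payoffs 16, 8 → best response Walk.
Side A against (Concede, Push): payoffs 16, 3 → best response Walk.
Side A against (Hold, Hold): payoffs 14, 18 → best response Bluff.
Side A against (Hold, Push): payoffs 8, 5 → best response Walk.
Side B against (Walk, Hold): payoffs 3, 1 → best response Concede.
Side B against (Walk, Push): payoffs 15, 14 → best response Concede.
Side B against (Bluff, Hold): payoffs 9, 11 → best response Hold.
Side B against (Bluff, Push): payoffs 6, 1 → best response Concede.
Mediator against (Walk, Concede): payoffs 1, 2 → best response Push.
Mediator against (Walk, Hold): payoffs 15, 16 → best response Push.
Mediator against (Bluff, Concede): payoffs 6, 12 → best response Push.
Mediator against (Bluff, Hold): payoffs 11, 7 → best response Hold.
Mutual best responses: (Walk, Concede, Push); (Bluff, Hold, Hold).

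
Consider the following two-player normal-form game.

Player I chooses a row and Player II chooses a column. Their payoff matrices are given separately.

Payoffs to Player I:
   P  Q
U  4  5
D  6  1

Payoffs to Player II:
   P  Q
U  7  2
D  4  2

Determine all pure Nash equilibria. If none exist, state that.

Mark each player's best response to every combination of opponents' strategies; a profile where every player is best-responding is a pure Nash equilibrium.
Player I against P: payoffs 4, 6 → best response D.
Player I against Q: payoffs 5, 1 → best response U.
Player II against U: payoffs 7, 2 → best response P.
Player II against D: payoffs 4, 2 → best response P.
Mutual best responses: (D, P).

The unique pure-strategy Nash equilibrium is (D, P).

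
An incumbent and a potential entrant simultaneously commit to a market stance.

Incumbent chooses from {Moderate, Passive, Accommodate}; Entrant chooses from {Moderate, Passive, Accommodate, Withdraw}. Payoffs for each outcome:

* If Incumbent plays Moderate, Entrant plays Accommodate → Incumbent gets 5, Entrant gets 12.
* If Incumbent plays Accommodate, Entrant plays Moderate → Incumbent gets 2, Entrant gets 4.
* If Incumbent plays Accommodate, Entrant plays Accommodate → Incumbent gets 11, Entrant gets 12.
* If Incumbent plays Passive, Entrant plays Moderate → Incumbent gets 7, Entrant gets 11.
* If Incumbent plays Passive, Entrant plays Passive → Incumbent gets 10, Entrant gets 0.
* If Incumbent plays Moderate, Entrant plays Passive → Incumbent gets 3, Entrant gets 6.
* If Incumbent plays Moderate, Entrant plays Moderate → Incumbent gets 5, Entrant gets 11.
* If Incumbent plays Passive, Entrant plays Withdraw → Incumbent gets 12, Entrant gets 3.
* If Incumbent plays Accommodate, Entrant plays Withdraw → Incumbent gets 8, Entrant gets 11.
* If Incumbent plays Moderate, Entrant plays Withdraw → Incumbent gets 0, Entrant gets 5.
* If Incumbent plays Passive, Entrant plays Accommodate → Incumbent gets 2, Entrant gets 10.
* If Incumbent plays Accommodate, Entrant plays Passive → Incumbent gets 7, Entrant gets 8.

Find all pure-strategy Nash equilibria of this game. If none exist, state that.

(Passive, Moderate); (Accommodate, Accommodate)

For each player, find the best response to each opponent profile; mutual best responses are the pure NE.
Incumbent against Moderate: payoffs 5, 7, 2 → best response Passive.
Incumbent against Passive: payoffs 3, 10, 7 → best response Passive.
Incumbent against Accommodate: payoffs 5, 2, 11 → best response Accommodate.
Incumbent against Withdraw: payoffs 0, 12, 8 → best response Passive.
Entrant against Moderate: payoffs 11, 6, 12, 5 → best response Accommodate.
Entrant against Passive: payoffs 11, 0, 10, 3 → best response Moderate.
Entrant against Accommodate: payoffs 4, 8, 12, 11 → best response Accommodate.
Mutual best responses: (Passive, Moderate); (Accommodate, Accommodate).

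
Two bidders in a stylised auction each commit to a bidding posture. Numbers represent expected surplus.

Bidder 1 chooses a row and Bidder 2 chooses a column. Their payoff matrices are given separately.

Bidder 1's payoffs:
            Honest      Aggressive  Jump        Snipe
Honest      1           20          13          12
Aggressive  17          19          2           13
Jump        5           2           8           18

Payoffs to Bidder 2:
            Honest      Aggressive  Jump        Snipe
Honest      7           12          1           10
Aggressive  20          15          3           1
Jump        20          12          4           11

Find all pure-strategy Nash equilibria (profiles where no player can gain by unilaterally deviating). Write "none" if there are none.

Pure-strategy Nash equilibria: (Honest, Aggressive); (Aggressive, Honest)

Bidder 1 against Honest: payoffs 1, 17, 5 → best response Aggressive.
Bidder 1 against Aggressive: payoffs 20, 19, 2 → best response Honest.
Bidder 1 against Jump: payoffs 13, 2, 8 → best response Honest.
Bidder 1 against Snipe: payoffs 12, 13, 18 → best response Jump.
Bidder 2 against Honest: payoffs 7, 12, 1, 10 → best response Aggressive.
Bidder 2 against Aggressive: payoffs 20, 15, 3, 1 → best response Honest.
Bidder 2 against Jump: payoffs 20, 12, 4, 11 → best response Honest.
Mutual best responses: (Honest, Aggressive); (Aggressive, Honest).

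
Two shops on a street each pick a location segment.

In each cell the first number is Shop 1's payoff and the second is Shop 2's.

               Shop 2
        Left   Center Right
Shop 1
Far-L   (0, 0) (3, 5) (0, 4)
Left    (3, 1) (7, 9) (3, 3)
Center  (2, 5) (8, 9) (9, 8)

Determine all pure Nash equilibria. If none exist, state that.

The unique pure-strategy Nash equilibrium is (Center, Center).

For each player, find the best response to each opponent profile; mutual best responses are the pure NE.
Shop 1 against Left: payoffs 0, 3, 2 → best response Left.
Shop 1 against Center: payoffs 3, 7, 8 → best response Center.
Shop 1 against Right: payoffs 0, 3, 9 → best response Center.
Shop 2 against Far-L: payoffs 0, 5, 4 → best response Center.
Shop 2 against Left: payoffs 1, 9, 3 → best response Center.
Shop 2 against Center: payoffs 5, 9, 8 → best response Center.
Mutual best responses: (Center, Center).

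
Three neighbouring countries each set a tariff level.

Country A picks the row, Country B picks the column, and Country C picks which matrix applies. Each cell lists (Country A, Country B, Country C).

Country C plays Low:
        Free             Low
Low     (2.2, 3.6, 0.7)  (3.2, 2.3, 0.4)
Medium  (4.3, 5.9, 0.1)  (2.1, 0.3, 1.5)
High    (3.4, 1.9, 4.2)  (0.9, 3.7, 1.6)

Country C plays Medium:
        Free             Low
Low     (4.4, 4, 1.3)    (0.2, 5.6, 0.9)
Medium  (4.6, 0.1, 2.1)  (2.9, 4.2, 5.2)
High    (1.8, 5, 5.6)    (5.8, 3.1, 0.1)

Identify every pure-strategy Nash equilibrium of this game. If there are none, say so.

Country A against (Free, Low): payoffs 2.2, 4.3, 3.4 → best response Medium.
Country A against (Free, Medium): payoffs 4.4, 4.6, 1.8 → best response Medium.
Country A against (Low, Low): payoffs 3.2, 2.1, 0.9 → best response Low.
Country A against (Low, Medium): payoffs 0.2, 2.9, 5.8 → best response High.
Country B against (Low, Low): payoffs 3.6, 2.3 → best response Free.
Country B against (Low, Medium): payoffs 4, 5.6 → best response Low.
Country B against (Medium, Low): payoffs 5.9, 0.3 → best response Free.
Country B against (Medium, Medium): payoffs 0.1, 4.2 → best response Low.
Country B against (High, Low): payoffs 1.9, 3.7 → best response Low.
Country B against (High, Medium): payoffs 5, 3.1 → best response Free.
Country C against (Low, Free): payoffs 0.7, 1.3 → best response Medium.
Country C against (Low, Low): payoffs 0.4, 0.9 → best response Medium.
Country C against (Medium, Free): payoffs 0.1, 2.1 → best response Medium.
Country C against (Medium, Low): payoffs 1.5, 5.2 → best response Medium.
Country C against (High, Free): payoffs 4.2, 5.6 → best response Medium.
Country C against (High, Low): payoffs 1.6, 0.1 → best response Low.
No profile is a mutual best response for all players.

none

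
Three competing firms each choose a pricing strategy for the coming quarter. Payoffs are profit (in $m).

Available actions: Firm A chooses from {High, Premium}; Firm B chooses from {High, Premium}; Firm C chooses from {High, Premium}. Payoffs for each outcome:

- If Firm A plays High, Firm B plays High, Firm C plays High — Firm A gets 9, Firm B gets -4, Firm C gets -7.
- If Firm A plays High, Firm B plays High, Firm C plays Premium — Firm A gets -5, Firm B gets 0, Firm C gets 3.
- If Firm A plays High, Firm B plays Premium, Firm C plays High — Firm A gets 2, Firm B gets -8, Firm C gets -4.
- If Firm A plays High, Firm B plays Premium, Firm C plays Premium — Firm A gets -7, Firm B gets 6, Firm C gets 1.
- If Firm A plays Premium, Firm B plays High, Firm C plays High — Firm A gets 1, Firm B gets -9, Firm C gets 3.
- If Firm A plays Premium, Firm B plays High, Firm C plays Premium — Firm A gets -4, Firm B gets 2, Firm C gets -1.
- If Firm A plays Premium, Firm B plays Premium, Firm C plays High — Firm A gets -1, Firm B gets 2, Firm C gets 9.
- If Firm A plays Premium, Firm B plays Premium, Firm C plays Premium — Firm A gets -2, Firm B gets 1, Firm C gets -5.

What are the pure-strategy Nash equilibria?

Mark each player's best response to every combination of opponents' strategies; a profile where every player is best-responding is a pure Nash equilibrium.
Firm A against (High, High): payoffs 9, 1 → best response High.
Firm A against (High, Premium): payoffs -5, -4 → best response Premium.
Firm A against (Premium, High): payoffs 2, -1 → best response High.
Firm A against (Premium, Premium): payoffs -7, -2 → best response Premium.
Firm B against (High, High): payoffs -4, -8 → best response High.
Firm B against (High, Premium): payoffs 0, 6 → best response Premium.
Firm B against (Premium, High): payoffs -9, 2 → best response Premium.
Firm B against (Premium, Premium): payoffs 2, 1 → best response High.
Firm C against (High, High): payoffs -7, 3 → best response Premium.
Firm C against (High, Premium): payoffs -4, 1 → best response Premium.
Firm C against (Premium, High): payoffs 3, -1 → best response High.
Firm C against (Premium, Premium): payoffs 9, -5 → best response High.
No profile is a mutual best response for all players.

This game has no pure Nash equilibrium.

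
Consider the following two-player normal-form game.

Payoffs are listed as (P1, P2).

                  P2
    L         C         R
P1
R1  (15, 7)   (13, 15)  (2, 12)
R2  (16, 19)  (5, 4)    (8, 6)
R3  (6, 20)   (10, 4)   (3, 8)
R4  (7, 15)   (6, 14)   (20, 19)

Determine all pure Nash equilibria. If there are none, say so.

Pure-strategy Nash equilibria: (R1, C) and (R2, L) and (R4, R)

Check each profile: it is a Nash equilibrium iff no player can strictly gain by switching unilaterally.
(R1, L): P1 can switch to R2 (15 → 16). Not NE.
(R1, C): P1 gets 13, best alternative 10; P2 gets 15, best alternative 12. No profitable deviation — NE.
(R1, R): P1 can switch to R2 (2 → 8). Not NE.
(R2, L): P1 gets 16, best alternative 15; P2 gets 19, best alternative 6. No profitable deviation — NE.
(R2, C): P1 can switch to R1 (5 → 13). Not NE.
(R2, R): P1 can switch to R4 (8 → 20). Not NE.
(R3, L): P1 can switch to R1 (6 → 15). Not NE.
(R3, C): P1 can switch to R1 (10 → 13). Not NE.
(R4, R): P1 gets 20, best alternative 8; P2 gets 19, best alternative 15. No profitable deviation — NE.
(The remaining 3 profiles each have a profitable deviation by the same check.)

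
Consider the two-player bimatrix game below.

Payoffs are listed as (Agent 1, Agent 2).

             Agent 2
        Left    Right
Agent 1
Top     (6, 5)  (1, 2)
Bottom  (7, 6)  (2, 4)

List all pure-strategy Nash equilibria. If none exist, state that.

Check each profile: it is a Nash equilibrium iff no player can strictly gain by switching unilaterally.
(Top, Left): Agent 1 can switch to Bottom (6 → 7). Not NE.
(Top, Right): Agent 1 can switch to Bottom (1 → 2). Not NE.
(Bottom, Left): Agent 1 gets 7, best alternative 6; Agent 2 gets 6, best alternative 4. No profitable deviation — NE.
(Bottom, Right): Agent 2 can switch to Left (4 → 6). Not NE.

Pure NE: (Bottom, Left)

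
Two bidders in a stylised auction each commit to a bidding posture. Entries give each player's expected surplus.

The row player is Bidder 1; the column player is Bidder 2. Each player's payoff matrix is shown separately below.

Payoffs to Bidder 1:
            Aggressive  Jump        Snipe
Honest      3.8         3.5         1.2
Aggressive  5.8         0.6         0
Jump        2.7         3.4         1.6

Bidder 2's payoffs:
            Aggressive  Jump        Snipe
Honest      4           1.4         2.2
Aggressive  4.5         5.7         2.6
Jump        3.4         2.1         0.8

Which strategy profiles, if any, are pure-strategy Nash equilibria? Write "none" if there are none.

There is no pure-strategy Nash equilibrium.

Bidder 1 against Aggressive: payoffs 3.8, 5.8, 2.7 → best response Aggressive.
Bidder 1 against Jump: payoffs 3.5, 0.6, 3.4 → best response Honest.
Bidder 1 against Snipe: payoffs 1.2, 0, 1.6 → best response Jump.
Bidder 2 against Honest: payoffs 4, 1.4, 2.2 → best response Aggressive.
Bidder 2 against Aggressive: payoffs 4.5, 5.7, 2.6 → best response Jump.
Bidder 2 against Jump: payoffs 3.4, 2.1, 0.8 → best response Aggressive.
No profile is a mutual best response for all players.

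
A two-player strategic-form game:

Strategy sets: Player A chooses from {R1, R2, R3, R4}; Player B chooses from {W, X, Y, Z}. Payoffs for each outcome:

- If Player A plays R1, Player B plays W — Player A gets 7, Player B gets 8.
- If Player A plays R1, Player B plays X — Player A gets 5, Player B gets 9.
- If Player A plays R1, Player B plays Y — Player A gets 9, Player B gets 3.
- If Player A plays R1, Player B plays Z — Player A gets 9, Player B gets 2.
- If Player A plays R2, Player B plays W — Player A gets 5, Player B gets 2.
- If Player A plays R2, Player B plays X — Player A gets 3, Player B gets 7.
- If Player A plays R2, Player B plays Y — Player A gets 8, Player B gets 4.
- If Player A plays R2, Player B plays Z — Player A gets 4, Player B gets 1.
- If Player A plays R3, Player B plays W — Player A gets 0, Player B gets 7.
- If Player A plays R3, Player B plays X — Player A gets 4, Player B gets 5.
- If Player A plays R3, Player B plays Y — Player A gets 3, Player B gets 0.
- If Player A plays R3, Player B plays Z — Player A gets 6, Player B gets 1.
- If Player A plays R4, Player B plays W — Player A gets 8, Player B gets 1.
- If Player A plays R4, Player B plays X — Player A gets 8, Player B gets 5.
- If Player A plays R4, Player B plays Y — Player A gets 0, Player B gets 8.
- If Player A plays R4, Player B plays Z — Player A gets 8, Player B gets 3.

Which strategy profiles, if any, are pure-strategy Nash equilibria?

Player A against W: payoffs 7, 5, 0, 8 → best response R4.
Player A against X: payoffs 5, 3, 4, 8 → best response R4.
Player A against Y: payoffs 9, 8, 3, 0 → best response R1.
Player A against Z: payoffs 9, 4, 6, 8 → best response R1.
Player B against R1: payoffs 8, 9, 3, 2 → best response X.
Player B against R2: payoffs 2, 7, 4, 1 → best response X.
Player B against R3: payoffs 7, 5, 0, 1 → best response W.
Player B against R4: payoffs 1, 5, 8, 3 → best response Y.
No profile is a mutual best response for all players.

There is no pure-strategy Nash equilibrium.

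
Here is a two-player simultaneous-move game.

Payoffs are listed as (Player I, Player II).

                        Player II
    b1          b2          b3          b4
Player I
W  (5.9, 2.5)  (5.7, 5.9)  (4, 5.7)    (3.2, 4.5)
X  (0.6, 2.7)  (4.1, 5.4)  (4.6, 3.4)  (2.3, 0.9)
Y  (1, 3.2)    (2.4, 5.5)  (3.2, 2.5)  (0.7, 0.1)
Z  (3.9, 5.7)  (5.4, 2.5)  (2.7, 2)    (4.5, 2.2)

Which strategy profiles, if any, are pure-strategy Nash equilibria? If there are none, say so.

For each player, find the best response to each opponent profile; mutual best responses are the pure NE.
Player I against b1: payoffs 5.9, 0.6, 1, 3.9 → best response W.
Player I against b2: payoffs 5.7, 4.1, 2.4, 5.4 → best response W.
Player I against b3: payoffs 4, 4.6, 3.2, 2.7 → best response X.
Player I against b4: payoffs 3.2, 2.3, 0.7, 4.5 → best response Z.
Player II against W: payoffs 2.5, 5.9, 5.7, 4.5 → best response b2.
Player II against X: payoffs 2.7, 5.4, 3.4, 0.9 → best response b2.
Player II against Y: payoffs 3.2, 5.5, 2.5, 0.1 → best response b2.
Player II against Z: payoffs 5.7, 2.5, 2, 2.2 → best response b1.
Mutual best responses: (W, b2).

Pure NE: (W, b2)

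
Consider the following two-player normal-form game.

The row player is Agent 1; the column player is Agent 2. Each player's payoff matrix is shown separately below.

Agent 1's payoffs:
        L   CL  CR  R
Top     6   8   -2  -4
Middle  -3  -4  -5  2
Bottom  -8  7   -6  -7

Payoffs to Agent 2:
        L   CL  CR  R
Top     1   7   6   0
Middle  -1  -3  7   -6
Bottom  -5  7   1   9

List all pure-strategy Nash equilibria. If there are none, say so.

Pure NE: (Top, CL)

Agent 1 against L: payoffs 6, -3, -8 → best response Top.
Agent 1 against CL: payoffs 8, -4, 7 → best response Top.
Agent 1 against CR: payoffs -2, -5, -6 → best response Top.
Agent 1 against R: payoffs -4, 2, -7 → best response Middle.
Agent 2 against Top: payoffs 1, 7, 6, 0 → best response CL.
Agent 2 against Middle: payoffs -1, -3, 7, -6 → best response CR.
Agent 2 against Bottom: payoffs -5, 7, 1, 9 → best response R.
Mutual best responses: (Top, CL).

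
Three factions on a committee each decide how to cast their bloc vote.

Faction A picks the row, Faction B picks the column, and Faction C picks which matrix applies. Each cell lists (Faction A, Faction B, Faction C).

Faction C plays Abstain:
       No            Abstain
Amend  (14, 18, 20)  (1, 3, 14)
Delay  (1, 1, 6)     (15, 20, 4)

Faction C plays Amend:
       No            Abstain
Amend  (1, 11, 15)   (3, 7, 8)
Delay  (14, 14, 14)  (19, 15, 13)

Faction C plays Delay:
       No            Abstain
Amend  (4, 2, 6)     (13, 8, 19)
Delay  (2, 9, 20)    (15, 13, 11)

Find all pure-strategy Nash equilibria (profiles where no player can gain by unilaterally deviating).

For each strategy profile, look for a profitable unilateral deviation.
(Amend, No, Abstain): Faction A gets 14, best alternative 1; Faction B gets 18, best alternative 3; Faction C gets 20, best alternative 15. No profitable deviation — NE.
(Amend, No, Amend): Faction A can switch to Delay (1 → 14). Not NE.
(Amend, No, Delay): Faction B can switch to Abstain (2 → 8). Not NE.
(Amend, Abstain, Abstain): Faction A can switch to Delay (1 → 15). Not NE.
(Amend, Abstain, Amend): Faction A can switch to Delay (3 → 19). Not NE.
(Amend, Abstain, Delay): Faction A can switch to Delay (13 → 15). Not NE.
(Delay, No, Abstain): Faction A can switch to Amend (1 → 14). Not NE.
(Delay, No, Amend): Faction B can switch to Abstain (14 → 15). Not NE.
(Delay, No, Delay): Faction A can switch to Amend (2 → 4). Not NE.
(Delay, Abstain, Amend): Faction A gets 19, best alternative 3; Faction B gets 15, best alternative 14; Faction C gets 13, best alternative 11. No profitable deviation — NE.
(The remaining 2 profiles each have a profitable deviation by the same check.)

The pure Nash equilibria are (Amend, No, Abstain), (Delay, Abstain, Amend).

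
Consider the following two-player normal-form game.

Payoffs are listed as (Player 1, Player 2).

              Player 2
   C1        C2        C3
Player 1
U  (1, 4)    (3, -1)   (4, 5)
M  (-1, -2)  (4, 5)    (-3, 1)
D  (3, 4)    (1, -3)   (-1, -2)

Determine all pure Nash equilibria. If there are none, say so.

Pure-strategy Nash equilibria: (U, C3), (M, C2), (D, C1)

(U, C1): Player 1 can switch to D (1 → 3). Not NE.
(U, C2): Player 1 can switch to M (3 → 4). Not NE.
(U, C3): Player 1 gets 4, best alternative -1; Player 2 gets 5, best alternative 4. No profitable deviation — NE.
(M, C1): Player 1 can switch to U (-1 → 1). Not NE.
(M, C2): Player 1 gets 4, best alternative 3; Player 2 gets 5, best alternative 1. No profitable deviation — NE.
(M, C3): Player 1 can switch to U (-3 → 4). Not NE.
(D, C1): Player 1 gets 3, best alternative 1; Player 2 gets 4, best alternative -2. No profitable deviation — NE.
(D, C2): Player 1 can switch to U (1 → 3). Not NE.
(D, C3): Player 1 can switch to U (-1 → 4). Not NE.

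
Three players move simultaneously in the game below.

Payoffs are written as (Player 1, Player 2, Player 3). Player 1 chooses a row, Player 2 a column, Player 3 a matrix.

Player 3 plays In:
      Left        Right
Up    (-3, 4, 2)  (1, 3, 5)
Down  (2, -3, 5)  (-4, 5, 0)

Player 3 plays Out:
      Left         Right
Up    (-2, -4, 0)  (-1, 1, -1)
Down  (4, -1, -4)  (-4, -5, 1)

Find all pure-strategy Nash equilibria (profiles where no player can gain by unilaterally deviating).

Player 1 against (Left, In): payoffs -3, 2 → best response Down.
Player 1 against (Left, Out): payoffs -2, 4 → best response Down.
Player 1 against (Right, In): payoffs 1, -4 → best response Up.
Player 1 against (Right, Out): payoffs -1, -4 → best response Up.
Player 2 against (Up, In): payoffs 4, 3 → best response Left.
Player 2 against (Up, Out): payoffs -4, 1 → best response Right.
Player 2 against (Down, In): payoffs -3, 5 → best response Right.
Player 2 against (Down, Out): payoffs -1, -5 → best response Left.
Player 3 against (Up, Left): payoffs 2, 0 → best response In.
Player 3 against (Up, Right): payoffs 5, -1 → best response In.
Player 3 against (Down, Left): payoffs 5, -4 → best response In.
Player 3 against (Down, Right): payoffs 0, 1 → best response Out.
No profile is a mutual best response for all players.

This game has no pure Nash equilibrium.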